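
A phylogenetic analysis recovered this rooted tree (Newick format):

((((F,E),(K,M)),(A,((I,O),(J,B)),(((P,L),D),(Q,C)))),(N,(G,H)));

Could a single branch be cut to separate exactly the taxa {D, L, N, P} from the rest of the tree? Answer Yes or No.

The MRCA of the listed taxa is the root, so the smallest clade containing them is the whole tree.
That clade also contains A, B, C, E, F, G, H, I, J, K, M, O, Q, which are not in the proposed group, so the group is not monophyletic.

No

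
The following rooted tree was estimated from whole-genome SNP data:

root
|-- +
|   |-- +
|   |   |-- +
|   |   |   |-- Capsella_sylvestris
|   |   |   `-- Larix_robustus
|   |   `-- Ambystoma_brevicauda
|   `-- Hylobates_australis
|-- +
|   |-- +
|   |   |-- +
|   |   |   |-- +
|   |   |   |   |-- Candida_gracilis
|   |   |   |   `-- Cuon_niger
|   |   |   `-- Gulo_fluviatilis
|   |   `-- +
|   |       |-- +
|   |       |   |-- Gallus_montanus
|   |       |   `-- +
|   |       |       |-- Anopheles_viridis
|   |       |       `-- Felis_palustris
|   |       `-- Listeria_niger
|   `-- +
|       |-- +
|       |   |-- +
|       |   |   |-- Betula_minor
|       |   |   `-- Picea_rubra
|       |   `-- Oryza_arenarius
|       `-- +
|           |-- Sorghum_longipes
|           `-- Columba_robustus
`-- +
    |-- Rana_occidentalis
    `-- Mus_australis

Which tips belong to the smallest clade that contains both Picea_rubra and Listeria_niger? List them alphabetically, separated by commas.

Anopheles_viridis, Betula_minor, Candida_gracilis, Columba_robustus, Cuon_niger, Felis_palustris, Gallus_montanus, Gulo_fluviatilis, Listeria_niger, Oryza_arenarius, Picea_rubra, Sorghum_longipes

Tracing Picea_rubra: it sits inside (Betula_minor,Picea_rubra).
Tracing Listeria_niger: it sits inside ((Gallus_montanus,(Anopheles_viridis,Felis_palustris)),Listeria_niger).
The smallest clade enclosing both is ((((Candida_gracilis,Cuon_niger),Gulo_fluviatilis),((Gallus_montanus,(Anopheles_viridis,Felis_palustris)),Listeria_niger)),(((Betula_minor,Picea_rubra),Oryza_arenarius),(Sorghum_longipes,Columba_robustus))); the answer is its 12 terminal taxa in alphabetical order.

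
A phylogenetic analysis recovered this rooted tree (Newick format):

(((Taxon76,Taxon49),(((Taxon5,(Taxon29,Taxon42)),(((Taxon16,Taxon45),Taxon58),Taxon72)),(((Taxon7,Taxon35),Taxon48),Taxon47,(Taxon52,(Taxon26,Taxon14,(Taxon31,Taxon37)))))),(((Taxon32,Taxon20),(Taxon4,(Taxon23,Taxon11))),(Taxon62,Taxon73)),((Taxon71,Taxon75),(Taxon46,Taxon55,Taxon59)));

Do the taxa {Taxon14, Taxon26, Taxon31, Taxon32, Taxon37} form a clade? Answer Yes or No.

No

The MRCA of the listed taxa is the root, so the smallest clade containing them is the whole tree.
That clade also contains Taxon11, Taxon16, Taxon20, Taxon23, Taxon29, Taxon35, Taxon4, Taxon42, Taxon45, Taxon46, Taxon47, Taxon48, Taxon49, Taxon5, Taxon52, Taxon55, Taxon58, Taxon59, Taxon62, Taxon7, Taxon71, Taxon72, Taxon73, Taxon75, Taxon76, which are not in the proposed group, so the group is not monophyletic.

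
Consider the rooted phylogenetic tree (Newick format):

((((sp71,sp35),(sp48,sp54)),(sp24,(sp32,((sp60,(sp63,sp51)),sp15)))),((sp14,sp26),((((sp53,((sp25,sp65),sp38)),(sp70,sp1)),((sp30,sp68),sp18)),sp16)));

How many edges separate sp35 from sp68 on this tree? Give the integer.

10

The MRCA of sp35 and sp68 is the root of the tree.
From sp35 up to that node: 4 branches. From sp68 up to the same node: 6 branches. Total: 4 + 6 = 10.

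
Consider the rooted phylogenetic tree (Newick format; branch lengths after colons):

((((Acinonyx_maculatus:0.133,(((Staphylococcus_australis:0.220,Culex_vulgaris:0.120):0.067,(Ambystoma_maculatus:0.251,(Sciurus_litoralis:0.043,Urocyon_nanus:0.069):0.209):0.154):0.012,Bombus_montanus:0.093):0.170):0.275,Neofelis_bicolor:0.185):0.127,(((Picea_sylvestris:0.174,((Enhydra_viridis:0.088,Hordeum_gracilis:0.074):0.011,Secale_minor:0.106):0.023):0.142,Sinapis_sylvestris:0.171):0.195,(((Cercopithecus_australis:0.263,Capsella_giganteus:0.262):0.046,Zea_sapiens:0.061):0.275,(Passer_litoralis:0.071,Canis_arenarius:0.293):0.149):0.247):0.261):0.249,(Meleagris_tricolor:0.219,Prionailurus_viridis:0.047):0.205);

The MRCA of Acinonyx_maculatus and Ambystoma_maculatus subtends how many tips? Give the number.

7

The MRCA of Acinonyx_maculatus and Ambystoma_maculatus is the node subtending (Acinonyx_maculatus,(((Staphylococcus_australis,Culex_vulgaris),(Ambystoma_maculatus,(Sciurus_litoralis,Urocyon_nanus))),Bombus_montanus)).
That clade contains 7 terminal taxa: Acinonyx_maculatus, Ambystoma_maculatus, Bombus_montanus, Culex_vulgaris, Sciurus_litoralis, Staphylococcus_australis, Urocyon_nanus.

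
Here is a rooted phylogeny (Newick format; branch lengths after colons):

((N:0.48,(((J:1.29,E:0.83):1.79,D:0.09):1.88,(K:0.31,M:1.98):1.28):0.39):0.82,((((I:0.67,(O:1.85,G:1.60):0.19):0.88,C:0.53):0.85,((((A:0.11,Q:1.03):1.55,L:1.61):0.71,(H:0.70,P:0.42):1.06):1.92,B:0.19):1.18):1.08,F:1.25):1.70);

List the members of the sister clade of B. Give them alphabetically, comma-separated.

B attaches to the tree at the node subtending ((((A,Q),L),(H,P)),B).
The other lineage descending from that same node — the sister group — is (((A,Q),L),(H,P)); its 5 tips in alphabetical order are the answer.

A, H, L, P, Q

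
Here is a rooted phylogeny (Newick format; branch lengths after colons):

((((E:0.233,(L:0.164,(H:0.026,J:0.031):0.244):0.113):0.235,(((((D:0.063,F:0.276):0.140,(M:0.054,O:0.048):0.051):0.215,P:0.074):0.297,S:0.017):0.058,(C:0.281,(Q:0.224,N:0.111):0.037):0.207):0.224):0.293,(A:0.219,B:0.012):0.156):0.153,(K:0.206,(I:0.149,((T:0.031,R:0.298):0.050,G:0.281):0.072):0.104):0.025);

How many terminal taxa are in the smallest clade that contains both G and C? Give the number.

The MRCA of G and C is the root, so the clade is the entire tree.
That clade contains 20 terminal taxa: A, B, C, D, E, F, G, H, I, J, K, L, M, N, O, P, Q, R, S, T.

20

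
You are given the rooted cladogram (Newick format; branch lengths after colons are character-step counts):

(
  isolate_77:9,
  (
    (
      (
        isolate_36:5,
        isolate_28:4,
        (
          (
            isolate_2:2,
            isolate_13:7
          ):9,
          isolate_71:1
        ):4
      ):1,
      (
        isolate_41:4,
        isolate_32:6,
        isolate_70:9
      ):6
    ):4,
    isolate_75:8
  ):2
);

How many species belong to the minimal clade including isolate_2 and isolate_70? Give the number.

8

The MRCA of isolate_2 and isolate_70 is the node subtending ((isolate_36,isolate_28,((isolate_2,isolate_13),isolate_71)),(isolate_41,isolate_32,isolate_70)).
That clade contains 8 terminal taxa: isolate_13, isolate_2, isolate_28, isolate_32, isolate_36, isolate_41, isolate_70, isolate_71.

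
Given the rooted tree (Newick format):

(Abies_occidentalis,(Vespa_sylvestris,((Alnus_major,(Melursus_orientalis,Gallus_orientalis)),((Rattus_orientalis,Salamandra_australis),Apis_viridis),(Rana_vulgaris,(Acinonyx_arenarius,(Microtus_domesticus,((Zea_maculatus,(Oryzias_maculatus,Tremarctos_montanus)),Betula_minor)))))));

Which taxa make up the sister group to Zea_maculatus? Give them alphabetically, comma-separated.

Oryzias_maculatus, Tremarctos_montanus

Zea_maculatus attaches to the tree at the node subtending (Zea_maculatus,(Oryzias_maculatus,Tremarctos_montanus)).
The other lineage descending from that same node — the sister group — is (Oryzias_maculatus,Tremarctos_montanus); its 2 tips in alphabetical order are the answer.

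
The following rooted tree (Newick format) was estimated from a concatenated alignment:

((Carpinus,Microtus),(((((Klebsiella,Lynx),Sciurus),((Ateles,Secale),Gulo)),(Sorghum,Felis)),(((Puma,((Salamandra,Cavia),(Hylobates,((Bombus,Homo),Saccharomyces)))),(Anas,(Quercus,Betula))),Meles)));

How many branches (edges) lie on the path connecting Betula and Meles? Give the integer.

5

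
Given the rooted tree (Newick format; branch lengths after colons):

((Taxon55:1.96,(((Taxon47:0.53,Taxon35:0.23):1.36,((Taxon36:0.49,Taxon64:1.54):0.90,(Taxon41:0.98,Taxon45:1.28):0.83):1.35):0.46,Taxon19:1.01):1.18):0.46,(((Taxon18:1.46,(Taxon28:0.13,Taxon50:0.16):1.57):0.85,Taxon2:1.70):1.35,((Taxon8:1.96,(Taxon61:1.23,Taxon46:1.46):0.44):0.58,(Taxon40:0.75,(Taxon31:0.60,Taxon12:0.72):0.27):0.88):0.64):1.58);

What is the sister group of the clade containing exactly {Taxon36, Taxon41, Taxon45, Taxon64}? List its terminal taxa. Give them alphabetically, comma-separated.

Taxon35, Taxon47

The clade containing exactly {Taxon36, Taxon41, Taxon45, Taxon64} attaches to the tree at the node subtending ((Taxon47,Taxon35),((Taxon36,Taxon64),(Taxon41,Taxon45))).
The other lineage descending from that same node — the sister group — is (Taxon47,Taxon35); its 2 tips in alphabetical order are the answer.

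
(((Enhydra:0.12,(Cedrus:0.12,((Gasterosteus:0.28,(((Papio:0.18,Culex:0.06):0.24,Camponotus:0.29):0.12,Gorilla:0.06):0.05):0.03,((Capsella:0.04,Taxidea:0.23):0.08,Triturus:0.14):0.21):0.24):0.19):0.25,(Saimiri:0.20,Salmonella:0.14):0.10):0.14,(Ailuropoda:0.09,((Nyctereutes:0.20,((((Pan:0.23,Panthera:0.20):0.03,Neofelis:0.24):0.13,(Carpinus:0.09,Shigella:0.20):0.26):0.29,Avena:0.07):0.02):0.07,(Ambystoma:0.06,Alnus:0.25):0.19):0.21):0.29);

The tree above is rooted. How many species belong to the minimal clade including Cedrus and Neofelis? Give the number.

22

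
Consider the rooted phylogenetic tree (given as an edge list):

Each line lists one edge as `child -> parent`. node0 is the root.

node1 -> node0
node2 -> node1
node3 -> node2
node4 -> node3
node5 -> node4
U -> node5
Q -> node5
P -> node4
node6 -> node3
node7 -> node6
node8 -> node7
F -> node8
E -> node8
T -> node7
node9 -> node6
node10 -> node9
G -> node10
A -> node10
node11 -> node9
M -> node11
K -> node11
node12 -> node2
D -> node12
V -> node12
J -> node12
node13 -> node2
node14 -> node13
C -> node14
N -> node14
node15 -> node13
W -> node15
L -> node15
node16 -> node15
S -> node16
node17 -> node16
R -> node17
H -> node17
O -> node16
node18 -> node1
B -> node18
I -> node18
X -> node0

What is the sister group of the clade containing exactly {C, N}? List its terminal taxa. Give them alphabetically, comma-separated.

H, L, O, R, S, W

The clade containing exactly {C, N} attaches to the tree at the node subtending ((C,N),(W,L,(S,(R,H),O))).
The other lineage descending from that same node — the sister group — is (W,L,(S,(R,H),O)); its 6 tips in alphabetical order are the answer.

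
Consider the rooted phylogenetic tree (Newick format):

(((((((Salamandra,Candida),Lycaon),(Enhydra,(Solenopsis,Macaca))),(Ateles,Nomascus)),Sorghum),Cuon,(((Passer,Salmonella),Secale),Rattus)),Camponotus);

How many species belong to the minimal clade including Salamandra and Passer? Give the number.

The MRCA of Salamandra and Passer is the node subtending ((((((Salamandra,Candida),Lycaon),(Enhydra,(Solenopsis,Macaca))),(Ateles,Nomascus)),Sorghum),Cuon,(((Passer,Salmonella),Secale),Rattus)).
That clade contains 14 terminal taxa: Ateles, Candida, Cuon, Enhydra, Lycaon, Macaca, Nomascus, Passer, Rattus, Salamandra, Salmonella, Secale, Solenopsis, Sorghum.

14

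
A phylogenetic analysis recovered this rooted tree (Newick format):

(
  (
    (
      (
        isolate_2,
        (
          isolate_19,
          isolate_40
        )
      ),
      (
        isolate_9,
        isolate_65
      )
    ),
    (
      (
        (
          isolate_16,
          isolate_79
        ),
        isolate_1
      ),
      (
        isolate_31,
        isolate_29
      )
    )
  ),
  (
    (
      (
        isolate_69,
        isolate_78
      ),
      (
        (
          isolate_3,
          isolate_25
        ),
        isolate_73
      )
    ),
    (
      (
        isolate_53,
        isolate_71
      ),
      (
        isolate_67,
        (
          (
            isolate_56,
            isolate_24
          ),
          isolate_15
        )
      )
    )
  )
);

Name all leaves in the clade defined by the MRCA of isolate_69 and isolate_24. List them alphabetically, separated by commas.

Tracing isolate_69: it sits inside (isolate_69,isolate_78).
Tracing isolate_24: it sits inside (isolate_56,isolate_24).
The smallest clade enclosing both is (((isolate_69,isolate_78),((isolate_3,isolate_25),isolate_73)),((isolate_53,isolate_71),(isolate_67,((isolate_56,isolate_24),isolate_15)))); the answer is its 11 terminal taxa in alphabetical order.

isolate_15, isolate_24, isolate_25, isolate_3, isolate_53, isolate_56, isolate_67, isolate_69, isolate_71, isolate_73, isolate_78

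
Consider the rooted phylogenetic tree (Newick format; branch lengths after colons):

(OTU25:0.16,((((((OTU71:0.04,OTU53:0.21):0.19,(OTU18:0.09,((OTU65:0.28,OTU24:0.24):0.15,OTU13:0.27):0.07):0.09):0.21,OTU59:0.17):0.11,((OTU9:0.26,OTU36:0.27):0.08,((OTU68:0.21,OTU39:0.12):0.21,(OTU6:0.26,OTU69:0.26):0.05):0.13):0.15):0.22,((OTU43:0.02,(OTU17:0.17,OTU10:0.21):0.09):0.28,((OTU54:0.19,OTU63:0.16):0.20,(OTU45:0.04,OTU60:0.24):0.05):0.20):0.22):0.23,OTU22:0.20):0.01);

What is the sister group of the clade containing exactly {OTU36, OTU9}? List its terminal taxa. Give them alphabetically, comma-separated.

The clade containing exactly {OTU36, OTU9} attaches to the tree at the node subtending ((OTU9,OTU36),((OTU68,OTU39),(OTU6,OTU69))).
The other lineage descending from that same node — the sister group — is ((OTU68,OTU39),(OTU6,OTU69)); its 4 tips in alphabetical order are the answer.

OTU39, OTU6, OTU68, OTU69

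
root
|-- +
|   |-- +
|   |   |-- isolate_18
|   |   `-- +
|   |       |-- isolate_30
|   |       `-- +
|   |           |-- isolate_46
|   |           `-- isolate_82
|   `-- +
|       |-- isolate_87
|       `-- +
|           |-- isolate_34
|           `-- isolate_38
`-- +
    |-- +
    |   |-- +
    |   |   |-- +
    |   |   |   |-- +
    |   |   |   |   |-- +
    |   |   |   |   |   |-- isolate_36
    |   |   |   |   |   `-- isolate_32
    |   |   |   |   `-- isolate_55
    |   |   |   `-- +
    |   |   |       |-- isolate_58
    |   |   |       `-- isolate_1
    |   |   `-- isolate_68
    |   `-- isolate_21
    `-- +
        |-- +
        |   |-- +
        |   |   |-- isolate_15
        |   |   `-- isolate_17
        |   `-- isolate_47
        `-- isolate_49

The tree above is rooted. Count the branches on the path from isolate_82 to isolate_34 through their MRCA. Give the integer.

The MRCA of isolate_82 and isolate_34 is the node subtending ((isolate_18,(isolate_30,(isolate_46,isolate_82))),(isolate_87,(isolate_34,isolate_38))).
From isolate_82 up to that node: 4 branches. From isolate_34 up to the same node: 3 branches. Total: 4 + 3 = 7.

7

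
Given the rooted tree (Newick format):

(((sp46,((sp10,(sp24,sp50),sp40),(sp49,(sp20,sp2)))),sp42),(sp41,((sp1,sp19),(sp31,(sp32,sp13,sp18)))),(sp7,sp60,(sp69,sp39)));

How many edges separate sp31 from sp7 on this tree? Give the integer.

The MRCA of sp31 and sp7 is the root of the tree.
From sp31 up to that node: 4 branches. From sp7 up to the same node: 2 branches. Total: 4 + 2 = 6.

6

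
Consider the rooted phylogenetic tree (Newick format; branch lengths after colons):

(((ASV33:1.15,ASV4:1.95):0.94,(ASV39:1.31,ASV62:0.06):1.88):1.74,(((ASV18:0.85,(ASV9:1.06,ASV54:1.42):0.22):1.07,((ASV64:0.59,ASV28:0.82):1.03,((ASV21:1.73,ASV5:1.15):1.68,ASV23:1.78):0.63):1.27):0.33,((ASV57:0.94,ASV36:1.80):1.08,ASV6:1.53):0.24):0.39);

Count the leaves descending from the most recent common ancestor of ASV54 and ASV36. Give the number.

11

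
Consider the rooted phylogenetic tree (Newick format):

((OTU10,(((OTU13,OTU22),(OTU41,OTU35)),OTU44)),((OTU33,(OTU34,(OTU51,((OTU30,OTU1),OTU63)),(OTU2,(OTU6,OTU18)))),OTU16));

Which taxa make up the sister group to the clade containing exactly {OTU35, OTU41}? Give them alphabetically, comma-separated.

OTU13, OTU22

The clade containing exactly {OTU35, OTU41} attaches to the tree at the node subtending ((OTU13,OTU22),(OTU41,OTU35)).
The other lineage descending from that same node — the sister group — is (OTU13,OTU22); its 2 tips in alphabetical order are the answer.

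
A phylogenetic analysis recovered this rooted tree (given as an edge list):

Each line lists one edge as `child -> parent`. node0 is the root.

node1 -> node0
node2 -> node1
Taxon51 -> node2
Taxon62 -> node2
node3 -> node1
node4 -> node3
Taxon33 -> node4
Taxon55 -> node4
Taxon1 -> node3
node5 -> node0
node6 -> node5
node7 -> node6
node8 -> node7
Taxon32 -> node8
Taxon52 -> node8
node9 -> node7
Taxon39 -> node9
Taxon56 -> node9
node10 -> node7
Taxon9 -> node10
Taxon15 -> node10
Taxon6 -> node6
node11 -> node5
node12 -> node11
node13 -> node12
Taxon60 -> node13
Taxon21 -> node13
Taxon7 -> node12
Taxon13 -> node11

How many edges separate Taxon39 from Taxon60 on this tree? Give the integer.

The MRCA of Taxon39 and Taxon60 is the node subtending ((((Taxon32,Taxon52),(Taxon39,Taxon56),(Taxon9,Taxon15)),Taxon6),(((Taxon60,Taxon21),Taxon7),Taxon13)).
From Taxon39 up to that node: 4 branches. From Taxon60 up to the same node: 4 branches. Total: 4 + 4 = 8.

8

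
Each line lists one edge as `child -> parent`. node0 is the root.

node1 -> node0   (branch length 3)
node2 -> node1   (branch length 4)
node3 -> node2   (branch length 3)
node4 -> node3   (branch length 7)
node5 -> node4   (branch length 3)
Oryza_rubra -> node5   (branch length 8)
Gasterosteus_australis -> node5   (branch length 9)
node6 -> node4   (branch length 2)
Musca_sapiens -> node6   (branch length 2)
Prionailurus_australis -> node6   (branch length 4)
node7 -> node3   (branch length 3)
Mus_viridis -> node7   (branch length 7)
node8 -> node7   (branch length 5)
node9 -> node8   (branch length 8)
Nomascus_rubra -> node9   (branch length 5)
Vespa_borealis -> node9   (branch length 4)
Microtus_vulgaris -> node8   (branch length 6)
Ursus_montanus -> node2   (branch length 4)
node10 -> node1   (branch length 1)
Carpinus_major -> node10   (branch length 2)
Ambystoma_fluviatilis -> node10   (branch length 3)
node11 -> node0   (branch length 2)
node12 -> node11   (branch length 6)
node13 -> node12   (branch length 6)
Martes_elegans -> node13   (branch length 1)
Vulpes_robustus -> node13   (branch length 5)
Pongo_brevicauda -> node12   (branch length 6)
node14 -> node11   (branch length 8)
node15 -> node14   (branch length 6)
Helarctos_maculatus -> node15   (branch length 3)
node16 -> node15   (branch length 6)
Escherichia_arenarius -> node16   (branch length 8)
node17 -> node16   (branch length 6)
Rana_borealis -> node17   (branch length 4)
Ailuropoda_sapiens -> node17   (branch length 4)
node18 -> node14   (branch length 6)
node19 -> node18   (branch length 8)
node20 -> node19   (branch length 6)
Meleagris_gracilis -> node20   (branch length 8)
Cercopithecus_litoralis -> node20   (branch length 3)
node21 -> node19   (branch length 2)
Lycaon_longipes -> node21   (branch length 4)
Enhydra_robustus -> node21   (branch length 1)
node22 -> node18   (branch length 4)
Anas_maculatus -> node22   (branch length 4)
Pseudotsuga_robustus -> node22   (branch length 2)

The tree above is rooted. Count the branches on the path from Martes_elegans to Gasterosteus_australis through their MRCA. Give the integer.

10

The MRCA of Martes_elegans and Gasterosteus_australis is the root of the tree.
From Martes_elegans up to that node: 4 branches. From Gasterosteus_australis up to the same node: 6 branches. Total: 4 + 6 = 10.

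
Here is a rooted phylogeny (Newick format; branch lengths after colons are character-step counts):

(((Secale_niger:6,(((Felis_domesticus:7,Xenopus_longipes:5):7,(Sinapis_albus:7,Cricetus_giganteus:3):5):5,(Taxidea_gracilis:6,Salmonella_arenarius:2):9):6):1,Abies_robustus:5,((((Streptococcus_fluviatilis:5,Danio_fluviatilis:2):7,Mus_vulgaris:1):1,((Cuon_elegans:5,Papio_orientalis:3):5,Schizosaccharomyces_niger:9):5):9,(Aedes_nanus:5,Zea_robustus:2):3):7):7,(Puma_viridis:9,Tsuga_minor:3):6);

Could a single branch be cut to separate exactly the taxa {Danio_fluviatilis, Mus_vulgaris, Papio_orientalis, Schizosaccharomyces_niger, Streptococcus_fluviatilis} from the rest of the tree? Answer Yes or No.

The MRCA of the listed taxa subtends (((Streptococcus_fluviatilis,Danio_fluviatilis),Mus_vulgaris),((Cuon_elegans,Papio_orientalis),Schizosaccharomyces_niger)).
That clade also contains Cuon_elegans, which is not in the proposed group, so the group is not monophyletic.

No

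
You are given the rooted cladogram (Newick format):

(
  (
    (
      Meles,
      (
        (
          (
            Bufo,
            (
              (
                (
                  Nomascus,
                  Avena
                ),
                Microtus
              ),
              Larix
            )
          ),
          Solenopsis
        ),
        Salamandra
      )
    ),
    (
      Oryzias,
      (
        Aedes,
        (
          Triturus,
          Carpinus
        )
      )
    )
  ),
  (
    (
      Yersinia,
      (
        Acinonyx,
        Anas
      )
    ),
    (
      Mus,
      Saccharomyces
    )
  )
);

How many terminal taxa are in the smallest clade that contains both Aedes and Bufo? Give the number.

The MRCA of Aedes and Bufo is the node subtending ((Meles,(((Bufo,(((Nomascus,Avena),Microtus),Larix)),Solenopsis),Salamandra)),(Oryzias,(Aedes,(Triturus,Carpinus)))).
That clade contains 12 terminal taxa: Aedes, Avena, Bufo, Carpinus, Larix, Meles, Microtus, Nomascus, Oryzias, Salamandra, Solenopsis, Triturus.

12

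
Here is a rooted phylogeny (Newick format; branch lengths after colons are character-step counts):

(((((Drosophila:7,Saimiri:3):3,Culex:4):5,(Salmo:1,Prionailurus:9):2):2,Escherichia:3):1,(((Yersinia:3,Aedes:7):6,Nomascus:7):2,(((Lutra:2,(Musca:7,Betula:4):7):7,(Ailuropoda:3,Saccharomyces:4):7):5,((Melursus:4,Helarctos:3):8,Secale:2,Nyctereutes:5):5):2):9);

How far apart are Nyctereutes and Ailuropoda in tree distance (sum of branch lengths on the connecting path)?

25

The path runs Nyctereutes → … → MRCA → … → Ailuropoda; the MRCA is the node subtending (((Lutra,(Musca,Betula)),(Ailuropoda,Saccharomyces)),((Melursus,Helarctos),Secale,Nyctereutes)).
Branch lengths along that path: 5 + 5 + 5 + 7 + 3 = 25.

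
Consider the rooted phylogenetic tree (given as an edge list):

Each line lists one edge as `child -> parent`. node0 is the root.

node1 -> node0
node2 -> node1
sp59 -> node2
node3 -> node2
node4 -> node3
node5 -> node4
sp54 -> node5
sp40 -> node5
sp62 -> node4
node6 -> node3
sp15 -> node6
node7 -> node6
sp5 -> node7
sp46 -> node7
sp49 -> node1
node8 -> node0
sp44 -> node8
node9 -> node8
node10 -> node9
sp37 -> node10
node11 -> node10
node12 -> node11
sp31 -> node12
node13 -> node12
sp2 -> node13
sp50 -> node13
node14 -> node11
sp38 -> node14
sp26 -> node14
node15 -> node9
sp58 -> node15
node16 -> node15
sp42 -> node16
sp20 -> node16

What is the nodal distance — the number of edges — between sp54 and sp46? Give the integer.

6

The MRCA of sp54 and sp46 is the node subtending (((sp54,sp40),sp62),(sp15,(sp5,sp46))).
From sp54 up to that node: 3 branches. From sp46 up to the same node: 3 branches. Total: 3 + 3 = 6.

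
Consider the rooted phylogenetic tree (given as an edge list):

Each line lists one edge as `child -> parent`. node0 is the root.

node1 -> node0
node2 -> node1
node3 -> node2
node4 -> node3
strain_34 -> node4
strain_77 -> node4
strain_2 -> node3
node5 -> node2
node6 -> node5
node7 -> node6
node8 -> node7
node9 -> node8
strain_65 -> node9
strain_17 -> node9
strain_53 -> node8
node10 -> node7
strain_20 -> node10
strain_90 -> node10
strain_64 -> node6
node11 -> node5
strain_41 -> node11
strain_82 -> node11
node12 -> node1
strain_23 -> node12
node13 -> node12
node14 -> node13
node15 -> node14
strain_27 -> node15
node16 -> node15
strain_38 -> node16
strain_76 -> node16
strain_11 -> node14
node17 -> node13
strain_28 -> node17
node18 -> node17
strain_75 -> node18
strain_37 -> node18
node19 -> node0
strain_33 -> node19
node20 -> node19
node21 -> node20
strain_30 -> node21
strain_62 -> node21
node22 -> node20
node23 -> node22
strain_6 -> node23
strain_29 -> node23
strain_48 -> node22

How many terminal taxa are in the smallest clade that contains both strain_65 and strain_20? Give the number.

5

The MRCA of strain_65 and strain_20 is the node subtending (((strain_65,strain_17),strain_53),(strain_20,strain_90)).
That clade contains 5 terminal taxa: strain_17, strain_20, strain_53, strain_65, strain_90.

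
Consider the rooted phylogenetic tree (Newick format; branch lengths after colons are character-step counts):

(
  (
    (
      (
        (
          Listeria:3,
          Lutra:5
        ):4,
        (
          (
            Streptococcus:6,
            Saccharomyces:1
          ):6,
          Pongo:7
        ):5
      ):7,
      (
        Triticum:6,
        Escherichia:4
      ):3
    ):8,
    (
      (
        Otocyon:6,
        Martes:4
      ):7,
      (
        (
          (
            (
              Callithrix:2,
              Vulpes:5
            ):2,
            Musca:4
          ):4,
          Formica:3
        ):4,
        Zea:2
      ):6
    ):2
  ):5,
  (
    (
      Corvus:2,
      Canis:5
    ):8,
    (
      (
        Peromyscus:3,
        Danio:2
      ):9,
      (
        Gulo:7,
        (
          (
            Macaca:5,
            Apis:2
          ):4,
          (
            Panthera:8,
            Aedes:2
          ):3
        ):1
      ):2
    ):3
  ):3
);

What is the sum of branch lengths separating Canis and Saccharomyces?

The path runs Canis → … → MRCA → … → Saccharomyces; the MRCA is the root of the tree.
Branch lengths along that path: 5 + 8 + 3 + 5 + 8 + 7 + 5 + 6 + 1 = 48.

48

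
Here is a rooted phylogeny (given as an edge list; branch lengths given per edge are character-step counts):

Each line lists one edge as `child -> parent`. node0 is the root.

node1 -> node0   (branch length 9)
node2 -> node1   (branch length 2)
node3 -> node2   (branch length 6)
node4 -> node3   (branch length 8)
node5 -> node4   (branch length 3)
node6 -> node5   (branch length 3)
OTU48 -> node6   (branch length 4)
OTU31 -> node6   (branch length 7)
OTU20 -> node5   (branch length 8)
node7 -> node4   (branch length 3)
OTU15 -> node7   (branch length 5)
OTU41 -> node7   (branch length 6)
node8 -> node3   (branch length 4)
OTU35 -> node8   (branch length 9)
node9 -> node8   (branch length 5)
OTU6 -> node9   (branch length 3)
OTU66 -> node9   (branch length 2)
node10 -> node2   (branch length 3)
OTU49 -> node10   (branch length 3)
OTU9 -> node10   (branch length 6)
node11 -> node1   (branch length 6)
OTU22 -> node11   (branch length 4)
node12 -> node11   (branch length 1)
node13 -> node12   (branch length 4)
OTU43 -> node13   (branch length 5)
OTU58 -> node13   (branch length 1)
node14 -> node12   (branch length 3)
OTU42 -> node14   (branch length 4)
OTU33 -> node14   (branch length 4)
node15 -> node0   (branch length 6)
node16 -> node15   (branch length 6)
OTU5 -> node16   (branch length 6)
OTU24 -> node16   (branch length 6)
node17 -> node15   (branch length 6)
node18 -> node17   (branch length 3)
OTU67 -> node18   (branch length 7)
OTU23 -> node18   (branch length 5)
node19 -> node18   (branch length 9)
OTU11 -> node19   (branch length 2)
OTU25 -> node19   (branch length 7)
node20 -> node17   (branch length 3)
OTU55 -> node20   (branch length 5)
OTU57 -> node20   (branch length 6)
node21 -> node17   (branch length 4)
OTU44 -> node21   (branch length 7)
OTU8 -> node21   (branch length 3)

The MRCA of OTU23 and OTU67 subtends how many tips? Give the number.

The MRCA of OTU23 and OTU67 is the node subtending (OTU67,OTU23,(OTU11,OTU25)).
That clade contains 4 terminal taxa: OTU11, OTU23, OTU25, OTU67.

4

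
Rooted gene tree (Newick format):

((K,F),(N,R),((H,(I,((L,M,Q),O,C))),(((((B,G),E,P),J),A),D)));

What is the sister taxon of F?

K

F attaches to the tree at the node subtending (K,F).
The other lineage descending from that same node — the sister group — is the single tip K.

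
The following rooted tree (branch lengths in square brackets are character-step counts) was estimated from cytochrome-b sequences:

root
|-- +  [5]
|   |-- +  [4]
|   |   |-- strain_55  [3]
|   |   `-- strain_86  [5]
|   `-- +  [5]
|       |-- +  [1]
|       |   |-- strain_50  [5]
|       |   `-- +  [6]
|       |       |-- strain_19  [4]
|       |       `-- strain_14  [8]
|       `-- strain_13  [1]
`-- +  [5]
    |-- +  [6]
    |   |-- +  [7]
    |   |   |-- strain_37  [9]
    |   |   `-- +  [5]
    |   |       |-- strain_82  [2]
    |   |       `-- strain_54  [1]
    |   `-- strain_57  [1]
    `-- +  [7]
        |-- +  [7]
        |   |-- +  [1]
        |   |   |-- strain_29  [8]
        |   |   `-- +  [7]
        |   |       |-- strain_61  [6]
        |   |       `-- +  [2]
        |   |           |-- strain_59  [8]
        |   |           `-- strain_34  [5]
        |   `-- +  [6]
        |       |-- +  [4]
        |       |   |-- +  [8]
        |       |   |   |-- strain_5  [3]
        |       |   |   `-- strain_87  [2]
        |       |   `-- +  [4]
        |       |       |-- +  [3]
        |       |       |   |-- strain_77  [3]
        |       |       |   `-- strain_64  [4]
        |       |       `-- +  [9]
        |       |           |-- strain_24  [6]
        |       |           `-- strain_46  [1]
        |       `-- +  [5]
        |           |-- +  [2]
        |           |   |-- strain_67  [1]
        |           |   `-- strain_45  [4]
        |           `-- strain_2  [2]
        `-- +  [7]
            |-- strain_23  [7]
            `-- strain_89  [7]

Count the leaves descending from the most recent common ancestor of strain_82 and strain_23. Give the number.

19

The MRCA of strain_82 and strain_23 is the node subtending (((strain_37,(strain_82,strain_54)),strain_57),(((strain_29,(strain_61,(strain_59,strain_34))),(((strain_5,strain_87),((strain_77,strain_64),(strain_24,strain_46))),((strain_67,strain_45),strain_2))),(strain_23,strain_89))).
That clade contains 19 terminal taxa: strain_2, strain_23, strain_24, strain_29, strain_34, strain_37, strain_45, strain_46, strain_5, strain_54, strain_57, strain_59, strain_61, strain_64, strain_67, strain_77, strain_82, strain_87, strain_89.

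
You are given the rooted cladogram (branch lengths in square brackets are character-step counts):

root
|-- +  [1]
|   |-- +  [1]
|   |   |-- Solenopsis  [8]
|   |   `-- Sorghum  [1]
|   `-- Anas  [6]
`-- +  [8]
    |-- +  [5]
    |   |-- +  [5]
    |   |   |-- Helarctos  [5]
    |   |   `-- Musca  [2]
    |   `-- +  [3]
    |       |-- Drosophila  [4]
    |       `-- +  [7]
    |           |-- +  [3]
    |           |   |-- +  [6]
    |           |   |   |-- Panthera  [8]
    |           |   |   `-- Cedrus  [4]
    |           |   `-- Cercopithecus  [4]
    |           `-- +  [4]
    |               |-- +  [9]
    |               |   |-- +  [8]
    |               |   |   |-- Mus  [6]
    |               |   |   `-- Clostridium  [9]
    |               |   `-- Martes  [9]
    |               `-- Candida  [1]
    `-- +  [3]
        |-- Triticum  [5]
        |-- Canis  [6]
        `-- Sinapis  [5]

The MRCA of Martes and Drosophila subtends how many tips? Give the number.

8

The MRCA of Martes and Drosophila is the node subtending (Drosophila,(((Panthera,Cedrus),Cercopithecus),(((Mus,Clostridium),Martes),Candida))).
That clade contains 8 terminal taxa: Candida, Cedrus, Cercopithecus, Clostridium, Drosophila, Martes, Mus, Panthera.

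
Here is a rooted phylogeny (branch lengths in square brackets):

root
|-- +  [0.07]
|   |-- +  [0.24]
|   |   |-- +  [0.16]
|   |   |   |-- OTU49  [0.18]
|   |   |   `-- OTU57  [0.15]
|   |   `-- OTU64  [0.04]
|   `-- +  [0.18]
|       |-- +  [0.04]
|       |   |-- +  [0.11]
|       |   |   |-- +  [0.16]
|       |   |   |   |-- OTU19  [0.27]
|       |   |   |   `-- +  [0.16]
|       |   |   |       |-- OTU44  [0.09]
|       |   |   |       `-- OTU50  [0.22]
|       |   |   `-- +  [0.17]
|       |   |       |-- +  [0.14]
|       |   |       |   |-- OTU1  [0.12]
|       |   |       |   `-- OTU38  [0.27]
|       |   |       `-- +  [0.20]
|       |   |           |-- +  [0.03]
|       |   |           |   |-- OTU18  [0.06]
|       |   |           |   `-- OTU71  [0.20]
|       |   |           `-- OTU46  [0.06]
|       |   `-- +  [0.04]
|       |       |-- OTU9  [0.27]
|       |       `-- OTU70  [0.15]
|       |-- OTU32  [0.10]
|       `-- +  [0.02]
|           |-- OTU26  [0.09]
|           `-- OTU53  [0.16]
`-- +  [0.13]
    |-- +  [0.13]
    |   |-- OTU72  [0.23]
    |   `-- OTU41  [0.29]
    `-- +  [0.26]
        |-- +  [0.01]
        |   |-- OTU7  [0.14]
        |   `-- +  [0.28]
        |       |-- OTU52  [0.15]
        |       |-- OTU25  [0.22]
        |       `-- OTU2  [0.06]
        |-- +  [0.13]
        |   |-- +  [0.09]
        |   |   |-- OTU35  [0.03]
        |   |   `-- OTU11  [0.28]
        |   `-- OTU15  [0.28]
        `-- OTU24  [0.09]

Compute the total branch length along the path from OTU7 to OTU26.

0.90

The path runs OTU7 → … → MRCA → … → OTU26; the MRCA is the root of the tree.
Branch lengths along that path: 0.14 + 0.01 + 0.26 + 0.13 + 0.07 + 0.18 + 0.02 + 0.09 = 0.90.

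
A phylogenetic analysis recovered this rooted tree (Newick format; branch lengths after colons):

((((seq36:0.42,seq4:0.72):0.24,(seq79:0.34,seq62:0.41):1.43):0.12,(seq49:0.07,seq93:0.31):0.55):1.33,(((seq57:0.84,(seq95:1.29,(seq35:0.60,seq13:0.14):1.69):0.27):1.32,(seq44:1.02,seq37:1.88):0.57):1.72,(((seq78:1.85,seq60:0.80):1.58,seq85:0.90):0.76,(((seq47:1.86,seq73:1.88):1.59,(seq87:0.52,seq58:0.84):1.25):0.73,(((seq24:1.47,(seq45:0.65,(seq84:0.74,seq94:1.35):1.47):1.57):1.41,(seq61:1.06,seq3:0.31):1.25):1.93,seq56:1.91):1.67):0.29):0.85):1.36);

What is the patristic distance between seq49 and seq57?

7.19

The path runs seq49 → … → MRCA → … → seq57; the MRCA is the root of the tree.
Branch lengths along that path: 0.07 + 0.55 + 1.33 + 1.36 + 1.72 + 1.32 + 0.84 = 7.19.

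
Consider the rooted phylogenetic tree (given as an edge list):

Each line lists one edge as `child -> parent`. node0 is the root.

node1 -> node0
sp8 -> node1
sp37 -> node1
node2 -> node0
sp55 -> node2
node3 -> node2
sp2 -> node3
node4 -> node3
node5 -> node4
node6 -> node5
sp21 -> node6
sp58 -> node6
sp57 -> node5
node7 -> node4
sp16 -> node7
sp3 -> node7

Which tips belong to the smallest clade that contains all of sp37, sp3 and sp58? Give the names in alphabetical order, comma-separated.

Tracing sp37: it sits inside (sp8,sp37).
Tracing sp3: it sits inside (sp16,sp3).
Tracing sp58: it sits inside (sp21,sp58).
The smallest clade enclosing all 3 is the whole tree (their MRCA is the root), so the answer is all 9 tips in alphabetical order.

sp16, sp2, sp21, sp3, sp37, sp55, sp57, sp58, sp8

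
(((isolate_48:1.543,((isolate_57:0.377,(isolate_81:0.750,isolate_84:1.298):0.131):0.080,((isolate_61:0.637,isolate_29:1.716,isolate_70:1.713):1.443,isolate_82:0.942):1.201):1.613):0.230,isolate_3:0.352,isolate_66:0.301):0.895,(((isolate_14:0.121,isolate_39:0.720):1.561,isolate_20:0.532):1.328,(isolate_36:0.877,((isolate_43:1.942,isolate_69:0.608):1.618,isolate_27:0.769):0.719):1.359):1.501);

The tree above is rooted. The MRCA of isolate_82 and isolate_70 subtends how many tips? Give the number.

The MRCA of isolate_82 and isolate_70 is the node subtending ((isolate_61,isolate_29,isolate_70),isolate_82).
That clade contains 4 terminal taxa: isolate_29, isolate_61, isolate_70, isolate_82.

4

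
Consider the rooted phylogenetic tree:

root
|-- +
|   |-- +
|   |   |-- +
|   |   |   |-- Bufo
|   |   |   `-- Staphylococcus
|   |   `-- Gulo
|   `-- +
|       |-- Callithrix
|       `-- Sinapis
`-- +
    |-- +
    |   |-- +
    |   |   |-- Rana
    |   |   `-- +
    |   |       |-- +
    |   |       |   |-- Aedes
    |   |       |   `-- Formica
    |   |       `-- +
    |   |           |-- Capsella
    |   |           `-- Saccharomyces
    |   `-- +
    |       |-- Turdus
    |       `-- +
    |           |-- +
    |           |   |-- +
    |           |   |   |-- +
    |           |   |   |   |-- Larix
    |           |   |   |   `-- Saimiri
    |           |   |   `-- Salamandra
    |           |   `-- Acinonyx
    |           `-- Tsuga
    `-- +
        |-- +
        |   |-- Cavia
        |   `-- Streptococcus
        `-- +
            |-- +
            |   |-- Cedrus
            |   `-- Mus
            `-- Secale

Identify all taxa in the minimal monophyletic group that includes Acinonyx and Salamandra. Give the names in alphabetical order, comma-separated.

Acinonyx, Larix, Saimiri, Salamandra

Tracing Acinonyx: it sits inside (((Larix,Saimiri),Salamandra),Acinonyx).
Tracing Salamandra: it sits inside ((Larix,Saimiri),Salamandra).
The smallest clade enclosing both is (((Larix,Saimiri),Salamandra),Acinonyx); the answer is its 4 terminal taxa in alphabetical order.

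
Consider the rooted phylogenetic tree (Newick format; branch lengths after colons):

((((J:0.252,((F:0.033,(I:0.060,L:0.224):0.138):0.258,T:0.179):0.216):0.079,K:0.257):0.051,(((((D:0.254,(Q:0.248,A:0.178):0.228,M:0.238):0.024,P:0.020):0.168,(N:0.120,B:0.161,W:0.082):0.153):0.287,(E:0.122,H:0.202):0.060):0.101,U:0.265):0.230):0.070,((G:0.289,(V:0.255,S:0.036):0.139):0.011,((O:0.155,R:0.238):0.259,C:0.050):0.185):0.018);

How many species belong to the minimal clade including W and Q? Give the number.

8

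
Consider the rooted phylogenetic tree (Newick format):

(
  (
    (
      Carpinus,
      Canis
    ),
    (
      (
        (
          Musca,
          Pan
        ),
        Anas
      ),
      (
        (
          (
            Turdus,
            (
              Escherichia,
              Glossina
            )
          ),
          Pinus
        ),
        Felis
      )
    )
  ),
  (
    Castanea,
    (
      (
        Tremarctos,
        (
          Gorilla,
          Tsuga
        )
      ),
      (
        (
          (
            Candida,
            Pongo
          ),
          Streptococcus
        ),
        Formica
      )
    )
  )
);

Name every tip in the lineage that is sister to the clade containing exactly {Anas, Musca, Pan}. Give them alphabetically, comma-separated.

Escherichia, Felis, Glossina, Pinus, Turdus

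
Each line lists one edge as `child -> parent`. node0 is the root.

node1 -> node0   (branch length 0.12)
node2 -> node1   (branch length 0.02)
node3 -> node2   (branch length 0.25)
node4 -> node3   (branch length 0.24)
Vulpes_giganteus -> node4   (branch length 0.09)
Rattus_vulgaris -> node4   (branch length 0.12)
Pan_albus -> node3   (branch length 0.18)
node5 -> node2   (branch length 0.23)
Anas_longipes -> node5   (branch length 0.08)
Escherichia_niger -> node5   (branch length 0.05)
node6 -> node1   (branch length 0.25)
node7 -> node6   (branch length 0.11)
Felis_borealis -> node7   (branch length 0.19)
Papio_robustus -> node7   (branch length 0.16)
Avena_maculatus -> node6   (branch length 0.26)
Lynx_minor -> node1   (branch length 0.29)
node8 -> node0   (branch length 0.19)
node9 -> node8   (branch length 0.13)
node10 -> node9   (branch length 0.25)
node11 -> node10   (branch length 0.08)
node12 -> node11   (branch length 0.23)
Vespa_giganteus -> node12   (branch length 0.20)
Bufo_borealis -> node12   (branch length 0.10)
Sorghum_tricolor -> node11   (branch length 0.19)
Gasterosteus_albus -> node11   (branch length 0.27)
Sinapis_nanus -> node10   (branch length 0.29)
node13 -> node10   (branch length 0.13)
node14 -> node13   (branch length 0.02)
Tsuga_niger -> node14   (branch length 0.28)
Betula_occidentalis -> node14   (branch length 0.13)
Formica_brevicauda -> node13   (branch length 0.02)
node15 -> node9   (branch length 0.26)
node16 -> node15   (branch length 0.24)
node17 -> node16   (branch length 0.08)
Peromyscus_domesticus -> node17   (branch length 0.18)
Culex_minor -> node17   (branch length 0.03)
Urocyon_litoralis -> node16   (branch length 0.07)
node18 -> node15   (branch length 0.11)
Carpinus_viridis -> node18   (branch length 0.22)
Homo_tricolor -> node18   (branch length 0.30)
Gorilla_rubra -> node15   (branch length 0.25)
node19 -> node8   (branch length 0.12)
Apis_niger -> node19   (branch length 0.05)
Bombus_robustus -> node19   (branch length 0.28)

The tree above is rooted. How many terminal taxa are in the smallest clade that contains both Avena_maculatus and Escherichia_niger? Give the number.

9

The MRCA of Avena_maculatus and Escherichia_niger is the node subtending ((((Vulpes_giganteus,Rattus_vulgaris),Pan_albus),(Anas_longipes,Escherichia_niger)),((Felis_borealis,Papio_robustus),Avena_maculatus),Lynx_minor).
That clade contains 9 terminal taxa: Anas_longipes, Avena_maculatus, Escherichia_niger, Felis_borealis, Lynx_minor, Pan_albus, Papio_robustus, Rattus_vulgaris, Vulpes_giganteus.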